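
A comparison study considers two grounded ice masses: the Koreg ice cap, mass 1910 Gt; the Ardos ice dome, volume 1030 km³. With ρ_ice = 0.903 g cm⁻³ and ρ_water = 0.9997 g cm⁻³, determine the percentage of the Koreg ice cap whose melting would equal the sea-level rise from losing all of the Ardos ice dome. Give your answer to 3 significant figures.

Equal sea-level rise means equal mass of meltwater, i.e. equal mass of ice lost.
Ice mass of Ardos: 9.301×10^14 kg; ice mass of Koreg: 1.910×10^15 kg.
Fraction required = 9.301×10^14 / 1.910×10^15 = 0.487 → 48.7 %.

≈ 48.7 %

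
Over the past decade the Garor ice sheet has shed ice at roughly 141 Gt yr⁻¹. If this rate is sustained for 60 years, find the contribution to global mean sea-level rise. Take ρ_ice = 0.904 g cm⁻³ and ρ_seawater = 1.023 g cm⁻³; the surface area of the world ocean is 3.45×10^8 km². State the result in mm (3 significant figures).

Total mass lost = 141 Gt/yr × 60 yr = 8460 Gt = 8.460×10^15 kg.
ρ_w = 1.023 g cm⁻³ = 1023 kg m⁻³, so water volume = 8.460×10^15 / 1023 = 8.270×10^12 m³.
Δh = 8.270×10^12 / 3.45×10^14 = 0.0240 m = 24.0 mm.

≈ 24.0 mm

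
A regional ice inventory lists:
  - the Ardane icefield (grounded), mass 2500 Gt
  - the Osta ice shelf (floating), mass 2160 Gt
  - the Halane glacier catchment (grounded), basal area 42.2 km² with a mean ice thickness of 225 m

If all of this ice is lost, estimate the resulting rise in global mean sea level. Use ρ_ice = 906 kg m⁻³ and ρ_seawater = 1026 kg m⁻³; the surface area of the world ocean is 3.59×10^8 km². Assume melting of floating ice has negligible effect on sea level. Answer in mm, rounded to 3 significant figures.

Ardane: 2500 Gt = 2.500×10^15 kg; dividing by ρ_w = 1026 kg m⁻³ gives 2.437×10^12 m³ of water.
The Osta ice shelf is floating and already displaces its own weight of water, so its melt adds essentially nothing to sea level.
Halane: ice volume = 42.2 km² × 225 m = 9.495 km³; 9.495 × (906/1026) = 8.384 km³ of water.
Total added water ≈ 2.445×10^12 m³ over 3.59×10^14 m² → Δh = 6.81×10^-3 m = 6.81 mm.

≈ 6.81 mm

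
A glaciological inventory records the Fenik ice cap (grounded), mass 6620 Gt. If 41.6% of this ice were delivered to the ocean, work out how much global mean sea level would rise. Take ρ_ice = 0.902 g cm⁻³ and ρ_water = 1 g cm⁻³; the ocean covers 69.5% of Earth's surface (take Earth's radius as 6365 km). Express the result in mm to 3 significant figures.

≈ 7.78 mm

Fenik: 0.416 × 6620 Gt = 2.754×10^15 kg; dividing by ρ_w = 1 g cm⁻³ = 1000 kg m⁻³ gives 2.754×10^12 m³ of water.
Spread over 3.54×10^14 m² of ocean, Δh = 2.754×10^12 / 3.54×10^14 = 7.78×10^-3 m = 7.78 mm.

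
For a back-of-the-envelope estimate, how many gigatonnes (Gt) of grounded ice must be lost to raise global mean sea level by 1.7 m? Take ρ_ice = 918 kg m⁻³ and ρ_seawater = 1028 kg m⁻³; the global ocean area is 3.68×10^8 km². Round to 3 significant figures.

≈ 6.43×10^5 Gt

Required water volume = Δh × A = 1.7 m × 3.68×10^14 m² = 6.256×10^14 m³.
ρ_w = 1028 kg m⁻³, so the mass of water = 6.256×10^14 m³ × 1028 kg m⁻³ = 6.431×10^17 kg = 6.43×10^5 Gt (and the same mass of ice, by conservation).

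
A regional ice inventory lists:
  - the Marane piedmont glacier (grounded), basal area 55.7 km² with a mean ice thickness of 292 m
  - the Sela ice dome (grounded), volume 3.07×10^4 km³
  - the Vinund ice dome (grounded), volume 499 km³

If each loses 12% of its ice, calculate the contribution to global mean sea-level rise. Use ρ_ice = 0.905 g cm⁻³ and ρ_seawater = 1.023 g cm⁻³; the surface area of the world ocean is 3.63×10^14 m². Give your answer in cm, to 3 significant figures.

Marane: ice volume = 55.7 km² × 292 m = 16.26 km³; 0.12 × 16.26 × (905/1023) = 1.727 km³ of water.
Sela: 0.12 × 3.07×10^4 km³ × (905/1023) = 3259 km³ of water.
Vinund: 0.12 × 499 km³ × (905/1023) = 52.97 km³ of water.
Total added water ≈ 3.314×10^12 m³ over 3.63×10^14 m² → Δh = 9.13×10^-3 m = 0.913 cm.

≈ 0.913 cm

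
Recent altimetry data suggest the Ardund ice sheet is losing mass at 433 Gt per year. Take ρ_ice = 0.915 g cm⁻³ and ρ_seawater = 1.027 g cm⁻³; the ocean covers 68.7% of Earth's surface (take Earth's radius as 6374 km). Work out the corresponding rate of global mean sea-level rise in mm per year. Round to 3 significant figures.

≈ 1.20 mm/yr

ρ_w = 1.027 g cm⁻³ = 1027 kg m⁻³. Annual water volume added = 433 Gt / ρ_w = 4.330×10^14 kg / 1027 kg m⁻³ = 4.216×10^11 m³.
Δh per year = 4.216×10^11 / 3.51×10^14 = 1.20×10^-3 m = 1.20 mm.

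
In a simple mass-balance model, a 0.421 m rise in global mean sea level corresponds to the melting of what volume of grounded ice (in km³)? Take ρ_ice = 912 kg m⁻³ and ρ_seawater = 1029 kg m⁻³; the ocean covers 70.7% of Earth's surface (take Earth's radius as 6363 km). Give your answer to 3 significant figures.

≈ 1.71×10^5 km³

Required water volume = Δh × A = 0.421 m × 3.60×10^14 m² = 1.514×10^14 m³ = 1.514×10^5 km³.
Ice volume = water volume × ρ_w/ρ_ice = 1.514×10^5 × 1029/912 = 1.71×10^5 km³.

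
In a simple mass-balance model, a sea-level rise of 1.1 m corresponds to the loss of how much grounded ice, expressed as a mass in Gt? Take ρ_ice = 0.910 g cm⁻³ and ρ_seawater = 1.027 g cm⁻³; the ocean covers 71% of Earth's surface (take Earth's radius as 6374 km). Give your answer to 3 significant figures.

≈ 4.10×10^5 Gt

Required water volume = Δh × A = 1.1 m × 3.62×10^14 m² = 3.987×10^14 m³.
ρ_w = 1.027 g cm⁻³ = 1027 kg m⁻³, so the mass of water = 3.987×10^14 m³ × 1027 kg m⁻³ = 4.095×10^17 kg = 4.10×10^5 Gt (and the same mass of ice, by conservation).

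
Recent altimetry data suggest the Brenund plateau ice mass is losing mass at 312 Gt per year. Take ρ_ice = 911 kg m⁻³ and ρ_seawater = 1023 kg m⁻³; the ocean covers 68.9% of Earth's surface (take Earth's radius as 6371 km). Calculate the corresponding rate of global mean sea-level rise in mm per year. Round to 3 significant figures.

ρ_w = 1023 kg m⁻³. Annual water volume added = 312 Gt / ρ_w = 3.120×10^14 kg / 1023 kg m⁻³ = 3.050×10^11 m³.
Δh per year = 3.050×10^11 / 3.51×10^14 = 8.68×10^-4 m = 0.868 mm.

≈ 0.868 mm/yr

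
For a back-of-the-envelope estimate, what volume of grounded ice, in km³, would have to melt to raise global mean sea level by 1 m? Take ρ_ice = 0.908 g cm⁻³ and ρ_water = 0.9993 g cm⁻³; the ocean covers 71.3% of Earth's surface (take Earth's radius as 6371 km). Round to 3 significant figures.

≈ 4.00×10^5 km³

Required water volume = Δh × A = 1 m × 3.64×10^14 m² = 3.637×10^14 m³ = 3.637×10^5 km³.
Ice volume = water volume × ρ_w/ρ_ice = 3.637×10^5 × 999.3/908 = 4.00×10^5 km³.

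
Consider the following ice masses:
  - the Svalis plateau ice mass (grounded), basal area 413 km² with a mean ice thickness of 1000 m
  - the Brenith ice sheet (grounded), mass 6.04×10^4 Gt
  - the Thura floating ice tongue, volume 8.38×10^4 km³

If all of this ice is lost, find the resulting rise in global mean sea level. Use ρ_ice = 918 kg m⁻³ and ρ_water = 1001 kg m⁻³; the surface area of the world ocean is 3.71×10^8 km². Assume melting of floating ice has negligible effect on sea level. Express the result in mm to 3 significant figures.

≈ 164 mm

Svalis: ice volume = 413 km² × 1000 m = 413.0 km³; 413.0 × (918/1001) = 378.8 km³ of water.
Brenith: 6.04×10^4 Gt = 6.040×10^16 kg; dividing by ρ_w = 1001 kg m⁻³ gives 6.034×10^13 m³ of water.
The Thura floating ice tongue is floating and already displaces its own weight of water, so its melt adds essentially nothing to sea level.
Total added water ≈ 6.072×10^13 m³ over 3.71×10^14 m² → Δh = 0.164 m = 164 mm.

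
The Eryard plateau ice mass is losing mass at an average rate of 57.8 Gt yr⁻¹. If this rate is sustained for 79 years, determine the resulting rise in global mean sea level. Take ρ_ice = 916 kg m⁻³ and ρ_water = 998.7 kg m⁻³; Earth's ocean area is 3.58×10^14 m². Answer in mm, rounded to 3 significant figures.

≈ 12.8 mm

Total mass lost = 57.8 Gt/yr × 79 yr = 4566 Gt = 4.566×10^15 kg.
ρ_w = 998.7 kg m⁻³, so water volume = 4.566×10^15 / 998.7 = 4.572×10^12 m³.
Δh = 4.572×10^12 / 3.58×10^14 = 0.0128 m = 12.8 mm.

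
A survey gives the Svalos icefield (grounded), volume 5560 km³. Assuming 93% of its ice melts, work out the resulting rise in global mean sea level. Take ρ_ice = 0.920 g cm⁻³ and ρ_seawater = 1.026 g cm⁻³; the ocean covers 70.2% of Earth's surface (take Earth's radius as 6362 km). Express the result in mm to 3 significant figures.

≈ 13.0 mm

Svalos: 0.93 × 5560 km³ × (920/1026) = 4637 km³ of water.
Spread over 3.57×10^14 m² of ocean, Δh = 4.637×10^12 / 3.57×10^14 = 0.0130 m = 13.0 mm.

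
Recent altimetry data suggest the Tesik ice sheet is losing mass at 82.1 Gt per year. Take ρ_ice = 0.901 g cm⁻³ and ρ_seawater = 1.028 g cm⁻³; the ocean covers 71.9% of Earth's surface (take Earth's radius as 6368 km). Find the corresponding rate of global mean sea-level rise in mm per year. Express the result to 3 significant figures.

ρ_w = 1.028 g cm⁻³ = 1028 kg m⁻³. Annual water volume added = 82.1 Gt / ρ_w = 8.210×10^13 kg / 1028 kg m⁻³ = 7.986×10^10 m³.
Δh per year = 7.986×10^10 / 3.66×10^14 = 2.18×10^-4 m = 0.218 mm.

≈ 0.218 mm/yr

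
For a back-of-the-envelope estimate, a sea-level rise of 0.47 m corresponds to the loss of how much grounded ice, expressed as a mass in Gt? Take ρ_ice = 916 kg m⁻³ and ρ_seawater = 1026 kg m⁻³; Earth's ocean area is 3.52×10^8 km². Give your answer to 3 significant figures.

≈ 1.70×10^5 Gt

Required water volume = Δh × A = 0.47 m × 3.52×10^14 m² = 1.654×10^14 m³.
ρ_w = 1026 kg m⁻³, so the mass of water = 1.654×10^14 m³ × 1026 kg m⁻³ = 1.697×10^17 kg = 1.70×10^5 Gt (and the same mass of ice, by conservation).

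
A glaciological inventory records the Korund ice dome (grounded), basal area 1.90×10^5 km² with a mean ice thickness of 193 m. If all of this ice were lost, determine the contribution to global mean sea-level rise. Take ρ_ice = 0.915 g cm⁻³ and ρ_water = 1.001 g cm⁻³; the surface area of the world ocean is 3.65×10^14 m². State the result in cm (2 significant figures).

≈ 9.2 cm

Korund: ice volume = 1.90×10^5 km² × 193 m = 3.667×10^4 km³; 3.667×10^4 × (915/1001) = 3.352×10^4 km³ of water.
Spread over 3.65×10^14 m² of ocean, Δh = 3.352×10^13 / 3.65×10^14 = 0.0918 m = 9.2 cm.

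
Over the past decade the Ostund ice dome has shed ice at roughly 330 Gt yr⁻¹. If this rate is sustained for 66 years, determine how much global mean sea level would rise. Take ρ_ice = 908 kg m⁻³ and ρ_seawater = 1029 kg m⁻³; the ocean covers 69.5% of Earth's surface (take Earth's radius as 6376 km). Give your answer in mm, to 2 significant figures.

≈ 60 mm

Total mass lost = 330 Gt/yr × 66 yr = 2.178×10^4 Gt = 2.178×10^16 kg.
ρ_w = 1029 kg m⁻³, so water volume = 2.178×10^16 / 1029 = 2.117×10^13 m³.
Δh = 2.117×10^13 / 3.55×10^14 = 0.0596 m = 60 mm.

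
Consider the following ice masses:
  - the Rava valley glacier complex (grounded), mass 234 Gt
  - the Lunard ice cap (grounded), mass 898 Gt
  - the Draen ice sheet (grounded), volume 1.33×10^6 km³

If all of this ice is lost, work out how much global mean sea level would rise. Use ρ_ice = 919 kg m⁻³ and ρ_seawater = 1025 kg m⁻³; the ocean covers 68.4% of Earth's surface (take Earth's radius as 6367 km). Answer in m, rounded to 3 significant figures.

≈ 3.43 m

Rava: 234 Gt = 2.340×10^14 kg; dividing by ρ_w = 1025 kg m⁻³ gives 2.283×10^11 m³ of water.
Lunard: 898 Gt = 8.980×10^14 kg; dividing by ρ_w = 1025 kg m⁻³ gives 8.761×10^11 m³ of water.
Draen: 1.33×10^6 km³ × (919/1025) = 1.192×10^6 km³ of water.
Total added water ≈ 1.194×10^15 m³ over 3.48×10^14 m² → Δh = 3.43 m.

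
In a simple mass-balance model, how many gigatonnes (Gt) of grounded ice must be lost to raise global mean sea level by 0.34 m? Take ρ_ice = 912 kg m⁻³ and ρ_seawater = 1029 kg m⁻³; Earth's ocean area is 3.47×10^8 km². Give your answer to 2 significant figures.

Required water volume = Δh × A = 0.34 m × 3.47×10^14 m² = 1.180×10^14 m³.
ρ_w = 1029 kg m⁻³, so the mass of water = 1.180×10^14 m³ × 1029 kg m⁻³ = 1.214×10^17 kg = 1.2×10^5 Gt (and the same mass of ice, by conservation).

≈ 1.2×10^5 Gt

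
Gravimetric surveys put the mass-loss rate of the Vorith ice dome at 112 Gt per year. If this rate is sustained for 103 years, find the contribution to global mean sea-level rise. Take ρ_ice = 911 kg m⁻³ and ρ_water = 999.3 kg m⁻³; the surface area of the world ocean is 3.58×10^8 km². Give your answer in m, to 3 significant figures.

Total mass lost = 112 Gt/yr × 103 yr = 1.154×10^4 Gt = 1.154×10^16 kg.
ρ_w = 999.3 kg m⁻³, so water volume = 1.154×10^16 / 999.3 = 1.154×10^13 m³.
Δh = 1.154×10^13 / 3.58×10^14 = 0.0322 m.

≈ 0.0322 m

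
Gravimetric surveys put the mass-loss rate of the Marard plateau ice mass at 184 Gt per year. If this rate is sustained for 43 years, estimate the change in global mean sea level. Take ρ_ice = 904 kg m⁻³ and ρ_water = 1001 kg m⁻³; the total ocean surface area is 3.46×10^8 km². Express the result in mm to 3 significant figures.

Total mass lost = 184 Gt/yr × 43 yr = 7912 Gt = 7.912×10^15 kg.
ρ_w = 1001 kg m⁻³, so water volume = 7.912×10^15 / 1001 = 7.904×10^12 m³.
Δh = 7.904×10^12 / 3.46×10^14 = 0.0228 m = 22.8 mm.

≈ 22.8 mm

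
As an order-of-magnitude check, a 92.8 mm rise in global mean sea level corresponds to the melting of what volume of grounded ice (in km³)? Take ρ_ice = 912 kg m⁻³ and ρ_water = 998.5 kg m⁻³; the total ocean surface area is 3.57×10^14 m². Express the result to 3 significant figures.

Required water volume = Δh × A = 0.0928 m × 3.57×10^14 m² = 3.313×10^13 m³ = 3.313×10^4 km³.
Ice volume = water volume × ρ_w/ρ_ice = 3.313×10^4 × 998.5/912 = 3.63×10^4 km³.

≈ 3.63×10^4 km³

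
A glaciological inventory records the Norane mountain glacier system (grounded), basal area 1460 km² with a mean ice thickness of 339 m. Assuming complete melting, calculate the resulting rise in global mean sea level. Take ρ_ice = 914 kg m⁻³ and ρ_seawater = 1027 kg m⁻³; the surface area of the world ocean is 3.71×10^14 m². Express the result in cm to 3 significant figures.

Norane: ice volume = 1460 km² × 339 m = 494.9 km³; 494.9 × (914/1027) = 440.5 km³ of water.
Spread over 3.71×10^14 m² of ocean, Δh = 4.405×10^11 / 3.71×10^14 = 1.19×10^-3 m = 0.119 cm.

≈ 0.119 cm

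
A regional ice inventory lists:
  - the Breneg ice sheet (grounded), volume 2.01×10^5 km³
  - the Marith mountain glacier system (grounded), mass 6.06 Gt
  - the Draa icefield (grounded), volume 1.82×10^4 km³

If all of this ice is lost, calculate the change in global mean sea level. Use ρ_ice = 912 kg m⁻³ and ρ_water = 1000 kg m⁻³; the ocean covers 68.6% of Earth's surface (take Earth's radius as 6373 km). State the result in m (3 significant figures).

≈ 0.571 m

Breneg: 2.01×10^5 km³ × (912/1000) = 1.833×10^5 km³ of water.
Marith: 6.06 Gt = 6.060×10^12 kg; dividing by ρ_w = 1000 kg m⁻³ gives 6.060×10^9 m³ of water.
Draa: 1.82×10^4 km³ × (912/1000) = 1.660×10^4 km³ of water.
Total added water ≈ 1.999×10^14 m³ over 3.50×10^14 m² → Δh = 0.571 m.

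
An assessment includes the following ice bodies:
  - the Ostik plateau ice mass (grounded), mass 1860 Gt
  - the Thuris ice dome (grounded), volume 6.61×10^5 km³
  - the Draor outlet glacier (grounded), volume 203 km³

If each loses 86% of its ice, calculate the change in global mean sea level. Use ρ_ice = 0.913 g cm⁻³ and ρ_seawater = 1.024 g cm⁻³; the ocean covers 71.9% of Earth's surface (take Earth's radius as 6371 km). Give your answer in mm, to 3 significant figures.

≈ 1390 mm

Ostik: 0.86 × 1860 Gt = 1.600×10^15 kg; dividing by ρ_w = 1.024 g cm⁻³ = 1024 kg m⁻³ gives 1.562×10^12 m³ of water.
Thuris: 0.86 × 6.61×10^5 km³ × (913/1024) = 5.068×10^5 km³ of water.
Draor: 0.86 × 203 km³ × (913/1024) = 155.7 km³ of water.
Total added water ≈ 5.086×10^14 m³ over 3.67×10^14 m² → Δh = 1.39 m = 1390 mm.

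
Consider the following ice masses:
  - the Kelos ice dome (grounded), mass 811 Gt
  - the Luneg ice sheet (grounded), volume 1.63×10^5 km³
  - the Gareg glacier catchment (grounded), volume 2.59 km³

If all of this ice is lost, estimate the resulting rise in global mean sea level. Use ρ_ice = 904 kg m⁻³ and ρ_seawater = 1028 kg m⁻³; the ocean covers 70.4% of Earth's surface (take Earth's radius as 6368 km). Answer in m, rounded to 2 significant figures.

≈ 0.40 m

Kelos: 811 Gt = 8.110×10^14 kg; dividing by ρ_w = 1028 kg m⁻³ gives 7.889×10^11 m³ of water.
Luneg: 1.63×10^5 km³ × (904/1028) = 1.433×10^5 km³ of water.
Gareg: 2.59 km³ × (904/1028) = 2.278 km³ of water.
Total added water ≈ 1.441×10^14 m³ over 3.59×10^14 m² → Δh = 0.402 m.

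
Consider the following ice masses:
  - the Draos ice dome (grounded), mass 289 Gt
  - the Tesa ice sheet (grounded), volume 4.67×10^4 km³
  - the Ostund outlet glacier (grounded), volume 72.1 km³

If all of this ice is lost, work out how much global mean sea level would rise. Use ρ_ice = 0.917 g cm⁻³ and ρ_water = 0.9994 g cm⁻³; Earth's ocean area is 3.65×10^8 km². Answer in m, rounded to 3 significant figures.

≈ 0.118 m

Draos: 289 Gt = 2.890×10^14 kg; dividing by ρ_w = 0.9994 g cm⁻³ = 999.4 kg m⁻³ gives 2.892×10^11 m³ of water.
Tesa: 4.67×10^4 km³ × (917/999.4) = 4.285×10^4 km³ of water.
Ostund: 72.1 km³ × (917/999.4) = 66.16 km³ of water.
Total added water ≈ 4.320×10^13 m³ over 3.65×10^14 m² → Δh = 0.118 m.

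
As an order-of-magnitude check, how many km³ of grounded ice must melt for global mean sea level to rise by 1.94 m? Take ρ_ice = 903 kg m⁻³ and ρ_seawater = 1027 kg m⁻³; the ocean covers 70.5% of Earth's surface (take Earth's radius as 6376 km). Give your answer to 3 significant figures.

Required water volume = Δh × A = 1.94 m × 3.60×10^14 m² = 6.987×10^14 m³ = 6.987×10^5 km³.
Ice volume = water volume × ρ_w/ρ_ice = 6.987×10^5 × 1027/903 = 7.95×10^5 km³.

≈ 7.95×10^5 km³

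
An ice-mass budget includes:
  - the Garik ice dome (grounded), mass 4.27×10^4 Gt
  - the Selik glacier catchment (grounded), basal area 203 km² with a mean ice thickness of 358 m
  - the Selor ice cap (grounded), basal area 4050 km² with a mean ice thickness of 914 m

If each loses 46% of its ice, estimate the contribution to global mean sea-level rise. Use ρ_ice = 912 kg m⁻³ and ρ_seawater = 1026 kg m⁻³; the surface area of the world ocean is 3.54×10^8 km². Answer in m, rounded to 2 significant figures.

≈ 0.058 m

Garik: 0.46 × 4.27×10^4 Gt = 1.964×10^16 kg; dividing by ρ_w = 1026 kg m⁻³ gives 1.914×10^13 m³ of water.
Selik: ice volume = 203 km² × 358 m = 72.67 km³; 0.46 × 72.67 × (912/1026) = 29.72 km³ of water.
Selor: ice volume = 4050 km² × 914 m = 3702 km³; 0.46 × 3702 × (912/1026) = 1514 km³ of water.
Total added water ≈ 2.069×10^13 m³ over 3.54×10^14 m² → Δh = 0.0584 m.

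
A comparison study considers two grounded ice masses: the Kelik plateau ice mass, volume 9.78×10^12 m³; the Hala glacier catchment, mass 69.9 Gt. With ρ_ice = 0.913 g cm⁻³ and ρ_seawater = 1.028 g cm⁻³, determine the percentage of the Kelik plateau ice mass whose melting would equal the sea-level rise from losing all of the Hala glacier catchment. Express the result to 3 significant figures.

Equal sea-level rise means equal mass of meltwater, i.e. equal mass of ice lost.
Ice mass of Hala: 6.990×10^13 kg; ice mass of Kelik: 8.929×10^15 kg.
Fraction required = 6.990×10^13 / 8.929×10^15 = 7.83×10^-3 → 0.783 %.

≈ 0.783 %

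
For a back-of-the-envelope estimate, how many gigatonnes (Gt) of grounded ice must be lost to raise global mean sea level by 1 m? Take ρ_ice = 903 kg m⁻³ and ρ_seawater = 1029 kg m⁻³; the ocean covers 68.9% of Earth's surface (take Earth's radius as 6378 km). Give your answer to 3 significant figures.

≈ 3.62×10^5 Gt

Required water volume = Δh × A = 1 m × 3.52×10^14 m² = 3.522×10^14 m³.
ρ_w = 1029 kg m⁻³, so the mass of water = 3.522×10^14 m³ × 1029 kg m⁻³ = 3.624×10^17 kg = 3.62×10^5 Gt (and the same mass of ice, by conservation).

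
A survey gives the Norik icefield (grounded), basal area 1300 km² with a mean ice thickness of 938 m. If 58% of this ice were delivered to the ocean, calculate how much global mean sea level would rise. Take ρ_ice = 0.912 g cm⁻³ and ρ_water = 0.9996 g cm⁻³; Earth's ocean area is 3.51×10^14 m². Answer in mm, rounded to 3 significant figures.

≈ 1.84 mm

Norik: ice volume = 1300 km² × 938 m = 1219 km³; 0.58 × 1219 × (912/999.6) = 645.3 km³ of water.
Spread over 3.51×10^14 m² of ocean, Δh = 6.453×10^11 / 3.51×10^14 = 1.84×10^-3 m = 1.84 mm.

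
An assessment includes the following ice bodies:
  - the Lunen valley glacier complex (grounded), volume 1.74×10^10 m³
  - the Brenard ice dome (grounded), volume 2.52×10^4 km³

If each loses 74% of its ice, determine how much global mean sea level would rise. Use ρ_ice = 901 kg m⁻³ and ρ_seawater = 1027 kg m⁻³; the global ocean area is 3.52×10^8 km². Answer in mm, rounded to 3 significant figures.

≈ 46.5 mm

Lunen: 0.74 × 1.74×10^10 m³ × (901/1027) = 1.130×10^10 m³ of water.
Brenard: 0.74 × 2.52×10^4 km³ × (901/1027) = 1.636×10^4 km³ of water.
Total added water ≈ 1.637×10^13 m³ over 3.52×10^14 m² → Δh = 0.0465 m = 46.5 mm.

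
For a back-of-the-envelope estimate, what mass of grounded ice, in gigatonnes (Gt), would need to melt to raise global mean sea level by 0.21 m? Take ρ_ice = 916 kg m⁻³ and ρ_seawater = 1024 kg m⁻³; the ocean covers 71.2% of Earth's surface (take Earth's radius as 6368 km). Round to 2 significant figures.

≈ 7.8×10^4 Gt

Required water volume = Δh × A = 0.21 m × 3.63×10^14 m² = 7.619×10^13 m³.
ρ_w = 1024 kg m⁻³, so the mass of water = 7.619×10^13 m³ × 1024 kg m⁻³ = 7.802×10^16 kg = 7.8×10^4 Gt (and the same mass of ice, by conservation).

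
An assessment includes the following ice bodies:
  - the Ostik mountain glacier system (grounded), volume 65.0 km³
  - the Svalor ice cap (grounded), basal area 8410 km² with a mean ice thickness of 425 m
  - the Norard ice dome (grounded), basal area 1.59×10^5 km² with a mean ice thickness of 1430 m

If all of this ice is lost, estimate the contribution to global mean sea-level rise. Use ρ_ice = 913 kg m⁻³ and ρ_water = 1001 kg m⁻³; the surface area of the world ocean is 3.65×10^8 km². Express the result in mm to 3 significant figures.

≈ 577 mm

Ostik: 65.0 km³ × (913/1001) = 59.29 km³ of water.
Svalor: ice volume = 8410 km² × 425 m = 3574 km³; 3574 × (913/1001) = 3260 km³ of water.
Norard: ice volume = 1.59×10^5 km² × 1430 m = 2.274×10^5 km³; 2.274×10^5 × (913/1001) = 2.074×10^5 km³ of water.
Total added water ≈ 2.107×10^14 m³ over 3.65×10^14 m² → Δh = 0.577 m = 577 mm.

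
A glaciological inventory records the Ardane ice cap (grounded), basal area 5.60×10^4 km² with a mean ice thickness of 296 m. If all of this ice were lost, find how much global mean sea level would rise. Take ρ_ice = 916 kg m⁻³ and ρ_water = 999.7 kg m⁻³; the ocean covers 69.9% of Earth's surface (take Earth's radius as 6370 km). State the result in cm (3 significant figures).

≈ 4.26 cm

Ardane: ice volume = 5.60×10^4 km² × 296 m = 1.658×10^4 km³; 1.658×10^4 × (916/999.7) = 1.519×10^4 km³ of water.
Spread over 3.56×10^14 m² of ocean, Δh = 1.519×10^13 / 3.56×10^14 = 0.0426 m = 4.26 cm.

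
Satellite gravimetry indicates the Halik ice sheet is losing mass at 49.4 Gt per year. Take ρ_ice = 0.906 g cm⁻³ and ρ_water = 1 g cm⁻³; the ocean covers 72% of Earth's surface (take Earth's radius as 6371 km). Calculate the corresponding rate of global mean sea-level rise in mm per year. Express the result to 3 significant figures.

ρ_w = 1 g cm⁻³ = 1000 kg m⁻³. Annual water volume added = 49.4 Gt / ρ_w = 4.940×10^13 kg / 1000 kg m⁻³ = 4.940×10^10 m³.
Δh per year = 4.940×10^10 / 3.67×10^14 = 1.35×10^-4 m = 0.135 mm.

≈ 0.135 mm/yr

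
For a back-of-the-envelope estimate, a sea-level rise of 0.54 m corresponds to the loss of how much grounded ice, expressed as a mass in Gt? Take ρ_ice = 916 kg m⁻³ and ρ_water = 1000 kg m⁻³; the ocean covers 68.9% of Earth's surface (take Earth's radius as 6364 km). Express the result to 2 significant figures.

≈ 1.9×10^5 Gt

Required water volume = Δh × A = 0.54 m × 3.51×10^14 m² = 1.894×10^14 m³.
ρ_w = 1000 kg m⁻³, so the mass of water = 1.894×10^14 m³ × 1000 kg m⁻³ = 1.894×10^17 kg = 1.9×10^5 Gt (and the same mass of ice, by conservation).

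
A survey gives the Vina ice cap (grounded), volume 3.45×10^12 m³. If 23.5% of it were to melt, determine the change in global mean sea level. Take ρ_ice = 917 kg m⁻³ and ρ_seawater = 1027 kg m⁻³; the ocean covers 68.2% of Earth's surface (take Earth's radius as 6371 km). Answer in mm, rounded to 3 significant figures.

Vina: 0.235 × 3.45×10^12 m³ × (917/1027) = 7.239×10^11 m³ of water.
Spread over 3.48×10^14 m² of ocean, Δh = 7.239×10^11 / 3.48×10^14 = 2.08×10^-3 m = 2.08 mm.

≈ 2.08 mm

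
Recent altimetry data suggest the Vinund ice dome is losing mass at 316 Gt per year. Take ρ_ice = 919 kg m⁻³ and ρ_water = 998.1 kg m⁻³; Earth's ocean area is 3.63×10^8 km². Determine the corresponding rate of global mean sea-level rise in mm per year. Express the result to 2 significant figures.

≈ 0.87 mm/yr

ρ_w = 998.1 kg m⁻³. Annual water volume added = 316 Gt / ρ_w = 3.160×10^14 kg / 998.1 kg m⁻³ = 3.166×10^11 m³.
Δh per year = 3.166×10^11 / 3.63×10^14 = 8.72×10^-4 m = 0.87 mm.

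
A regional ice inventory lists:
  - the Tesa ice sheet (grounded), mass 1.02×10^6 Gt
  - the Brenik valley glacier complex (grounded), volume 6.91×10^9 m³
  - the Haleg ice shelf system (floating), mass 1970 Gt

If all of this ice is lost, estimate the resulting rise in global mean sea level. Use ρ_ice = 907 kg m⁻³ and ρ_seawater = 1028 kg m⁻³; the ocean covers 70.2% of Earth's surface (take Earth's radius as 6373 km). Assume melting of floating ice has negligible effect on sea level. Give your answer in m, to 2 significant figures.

≈ 2.8 m

Tesa: 1.02×10^6 Gt = 1.020×10^18 kg; dividing by ρ_w = 1028 kg m⁻³ gives 9.922×10^14 m³ of water.
Brenik: 6.91×10^9 m³ × (907/1028) = 6.097×10^9 m³ of water.
The Haleg ice shelf system is floating and already displaces its own weight of water, so its melt adds essentially nothing to sea level.
Total added water ≈ 9.922×10^14 m³ over 3.58×10^14 m² → Δh = 2.77 m.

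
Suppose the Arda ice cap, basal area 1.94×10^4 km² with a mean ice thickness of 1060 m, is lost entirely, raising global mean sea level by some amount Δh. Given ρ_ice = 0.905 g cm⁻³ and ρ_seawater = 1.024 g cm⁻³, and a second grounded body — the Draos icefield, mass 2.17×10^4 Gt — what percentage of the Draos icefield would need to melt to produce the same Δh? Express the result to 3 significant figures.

≈ 85.8 %

Equal sea-level rise means equal mass of meltwater, i.e. equal mass of ice lost.
Ice mass of Arda: 1.861×10^16 kg; ice mass of Draos: 2.170×10^16 kg.
Fraction required = 1.861×10^16 / 2.170×10^16 = 0.858 → 85.8 %.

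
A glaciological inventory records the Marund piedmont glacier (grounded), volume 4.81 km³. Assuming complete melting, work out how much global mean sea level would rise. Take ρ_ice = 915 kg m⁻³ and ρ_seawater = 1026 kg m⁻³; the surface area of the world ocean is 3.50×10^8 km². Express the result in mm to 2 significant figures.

Marund: 4.81 km³ × (915/1026) = 4.290 km³ of water.
Spread over 3.50×10^14 m² of ocean, Δh = 4.290×10^9 / 3.50×10^14 = 1.23×10^-5 m = 0.012 mm.

≈ 0.012 mm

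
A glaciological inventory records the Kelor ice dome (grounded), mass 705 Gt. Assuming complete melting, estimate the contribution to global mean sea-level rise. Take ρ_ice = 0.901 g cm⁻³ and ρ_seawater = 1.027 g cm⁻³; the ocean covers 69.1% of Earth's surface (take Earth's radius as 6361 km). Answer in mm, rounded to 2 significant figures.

≈ 2.0 mm

Kelor: 705 Gt = 7.050×10^14 kg; dividing by ρ_w = 1.027 g cm⁻³ = 1027 kg m⁻³ gives 6.865×10^11 m³ of water.
Spread over 3.51×10^14 m² of ocean, Δh = 6.865×10^11 / 3.51×10^14 = 1.95×10^-3 m = 2.0 mm.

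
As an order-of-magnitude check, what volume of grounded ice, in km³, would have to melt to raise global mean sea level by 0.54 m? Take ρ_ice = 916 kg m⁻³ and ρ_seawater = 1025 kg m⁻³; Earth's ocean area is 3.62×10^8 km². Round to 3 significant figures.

Required water volume = Δh × A = 0.54 m × 3.62×10^14 m² = 1.955×10^14 m³ = 1.955×10^5 km³.
Ice volume = water volume × ρ_w/ρ_ice = 1.955×10^5 × 1025/916 = 2.19×10^5 km³.

≈ 2.19×10^5 km³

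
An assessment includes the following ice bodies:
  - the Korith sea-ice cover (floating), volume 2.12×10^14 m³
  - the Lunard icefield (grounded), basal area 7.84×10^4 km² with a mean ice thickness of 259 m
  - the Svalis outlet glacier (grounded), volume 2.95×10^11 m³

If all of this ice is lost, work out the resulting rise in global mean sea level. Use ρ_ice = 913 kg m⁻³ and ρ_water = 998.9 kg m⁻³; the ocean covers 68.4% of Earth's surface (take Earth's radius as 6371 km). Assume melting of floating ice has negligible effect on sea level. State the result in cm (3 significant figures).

The Korith sea-ice cover is floating and already displaces its own weight of water, so its melt adds essentially nothing to sea level.
Lunard: ice volume = 7.84×10^4 km² × 259 m = 2.031×10^4 km³; 2.031×10^4 × (913/998.9) = 1.856×10^4 km³ of water.
Svalis: 2.95×10^11 m³ × (913/998.9) = 2.696×10^11 m³ of water.
Total added water ≈ 1.883×10^13 m³ over 3.49×10^14 m² → Δh = 0.0540 m = 5.40 cm.

≈ 5.40 cm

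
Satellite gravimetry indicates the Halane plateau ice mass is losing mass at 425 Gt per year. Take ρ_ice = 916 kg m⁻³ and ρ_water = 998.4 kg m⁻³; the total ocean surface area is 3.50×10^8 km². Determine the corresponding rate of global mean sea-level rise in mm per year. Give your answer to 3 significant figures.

ρ_w = 998.4 kg m⁻³. Annual water volume added = 425 Gt / ρ_w = 4.250×10^14 kg / 998.4 kg m⁻³ = 4.257×10^11 m³.
Δh per year = 4.257×10^11 / 3.50×10^14 = 1.22×10^-3 m = 1.22 mm.

≈ 1.22 mm/yr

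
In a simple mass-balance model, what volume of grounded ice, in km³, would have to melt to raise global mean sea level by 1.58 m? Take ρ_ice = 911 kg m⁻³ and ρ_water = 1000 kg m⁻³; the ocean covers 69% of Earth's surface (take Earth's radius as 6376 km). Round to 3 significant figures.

Required water volume = Δh × A = 1.58 m × 3.52×10^14 m² = 5.569×10^14 m³ = 5.569×10^5 km³.
Ice volume = water volume × ρ_w/ρ_ice = 5.569×10^5 × 1000/911 = 6.11×10^5 km³.

≈ 6.11×10^5 km³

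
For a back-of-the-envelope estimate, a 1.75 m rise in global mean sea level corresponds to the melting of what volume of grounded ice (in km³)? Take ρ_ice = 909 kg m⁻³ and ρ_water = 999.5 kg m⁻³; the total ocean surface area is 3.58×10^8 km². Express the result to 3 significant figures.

≈ 6.89×10^5 km³

Required water volume = Δh × A = 1.75 m × 3.58×10^14 m² = 6.265×10^14 m³ = 6.265×10^5 km³.
Ice volume = water volume × ρ_w/ρ_ice = 6.265×10^5 × 999.5/909 = 6.89×10^5 km³.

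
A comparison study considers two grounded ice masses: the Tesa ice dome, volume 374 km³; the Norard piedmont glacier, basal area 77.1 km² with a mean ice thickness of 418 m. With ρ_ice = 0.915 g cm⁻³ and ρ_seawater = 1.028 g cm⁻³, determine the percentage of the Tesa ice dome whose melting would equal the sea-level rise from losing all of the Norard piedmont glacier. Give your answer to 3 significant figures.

≈ 8.62 %

Equal sea-level rise means equal mass of meltwater, i.e. equal mass of ice lost.
Ice mass of Norard: 2.949×10^13 kg; ice mass of Tesa: 3.422×10^14 kg.
Fraction required = 2.949×10^13 / 3.422×10^14 = 0.0862 → 8.62 %.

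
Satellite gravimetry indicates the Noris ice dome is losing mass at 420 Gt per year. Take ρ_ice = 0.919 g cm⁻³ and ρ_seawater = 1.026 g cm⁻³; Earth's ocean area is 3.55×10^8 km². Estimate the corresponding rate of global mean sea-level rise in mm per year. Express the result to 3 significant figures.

≈ 1.15 mm/yr

ρ_w = 1.026 g cm⁻³ = 1026 kg m⁻³. Annual water volume added = 420 Gt / ρ_w = 4.200×10^14 kg / 1026 kg m⁻³ = 4.094×10^11 m³.
Δh per year = 4.094×10^11 / 3.55×10^14 = 1.15×10^-3 m = 1.15 mm.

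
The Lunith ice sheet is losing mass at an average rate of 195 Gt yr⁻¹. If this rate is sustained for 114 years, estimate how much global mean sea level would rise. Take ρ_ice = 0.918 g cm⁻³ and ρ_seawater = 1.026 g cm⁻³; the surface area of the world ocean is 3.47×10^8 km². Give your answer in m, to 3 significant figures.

≈ 0.0624 m

Total mass lost = 195 Gt/yr × 114 yr = 2.223×10^4 Gt = 2.223×10^16 kg.
ρ_w = 1.026 g cm⁻³ = 1026 kg m⁻³, so water volume = 2.223×10^16 / 1026 = 2.167×10^13 m³.
Δh = 2.167×10^13 / 3.47×10^14 = 0.0624 m.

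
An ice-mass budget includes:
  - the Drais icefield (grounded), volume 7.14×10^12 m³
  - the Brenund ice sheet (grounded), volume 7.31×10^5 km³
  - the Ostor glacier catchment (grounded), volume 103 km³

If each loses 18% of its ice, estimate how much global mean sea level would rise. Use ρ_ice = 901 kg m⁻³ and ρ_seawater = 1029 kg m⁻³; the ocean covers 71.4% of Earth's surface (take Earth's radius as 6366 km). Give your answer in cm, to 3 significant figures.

≈ 32.0 cm

Drais: 0.18 × 7.14×10^12 m³ × (901/1029) = 1.125×10^12 m³ of water.
Brenund: 0.18 × 7.31×10^5 km³ × (901/1029) = 1.152×10^5 km³ of water.
Ostor: 0.18 × 103 km³ × (901/1029) = 16.23 km³ of water.
Total added water ≈ 1.164×10^14 m³ over 3.64×10^14 m² → Δh = 0.320 m = 32.0 cm.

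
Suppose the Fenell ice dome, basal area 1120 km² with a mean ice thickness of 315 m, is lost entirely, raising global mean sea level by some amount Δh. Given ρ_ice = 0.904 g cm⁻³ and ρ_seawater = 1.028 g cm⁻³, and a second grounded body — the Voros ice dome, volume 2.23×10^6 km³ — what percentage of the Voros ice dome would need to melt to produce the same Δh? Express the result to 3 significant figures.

≈ 0.0158 %

Equal sea-level rise means equal mass of meltwater, i.e. equal mass of ice lost.
Ice mass of Fenell: 3.189×10^14 kg; ice mass of Voros: 2.016×10^18 kg.
Fraction required = 3.189×10^14 / 2.016×10^18 = 1.58×10^-4 → 0.0158 %.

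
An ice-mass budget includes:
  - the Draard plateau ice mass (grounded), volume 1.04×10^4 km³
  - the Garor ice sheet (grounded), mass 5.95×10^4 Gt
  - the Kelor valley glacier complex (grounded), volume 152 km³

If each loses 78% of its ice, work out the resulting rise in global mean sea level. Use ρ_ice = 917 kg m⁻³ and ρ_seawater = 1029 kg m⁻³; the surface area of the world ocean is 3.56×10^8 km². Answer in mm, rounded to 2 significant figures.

Draard: 0.78 × 1.04×10^4 km³ × (917/1029) = 7229 km³ of water.
Garor: 0.78 × 5.95×10^4 Gt = 4.641×10^16 kg; dividing by ρ_w = 1029 kg m⁻³ gives 4.510×10^13 m³ of water.
Kelor: 0.78 × 152 km³ × (917/1029) = 105.7 km³ of water.
Total added water ≈ 5.244×10^13 m³ over 3.56×10^14 m² → Δh = 0.147 m = 150 mm.

≈ 150 mm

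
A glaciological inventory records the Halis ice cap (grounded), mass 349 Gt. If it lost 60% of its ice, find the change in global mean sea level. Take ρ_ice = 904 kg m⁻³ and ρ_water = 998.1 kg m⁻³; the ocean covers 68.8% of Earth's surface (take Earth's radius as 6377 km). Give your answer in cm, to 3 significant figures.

≈ 0.0597 cm

Halis: 0.6 × 349 Gt = 2.094×10^14 kg; dividing by ρ_w = 998.1 kg m⁻³ gives 2.098×10^11 m³ of water.
Spread over 3.52×10^14 m² of ocean, Δh = 2.098×10^11 / 3.52×10^14 = 5.97×10^-4 m = 0.0597 cm.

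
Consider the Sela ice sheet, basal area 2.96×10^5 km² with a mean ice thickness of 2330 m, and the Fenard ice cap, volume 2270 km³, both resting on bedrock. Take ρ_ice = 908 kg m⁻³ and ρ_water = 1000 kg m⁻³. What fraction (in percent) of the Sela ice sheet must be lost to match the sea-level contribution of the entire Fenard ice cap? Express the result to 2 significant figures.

≈ 0.33 %

Equal sea-level rise means equal mass of meltwater, i.e. equal mass of ice lost.
Ice mass of Fenard: 2.061×10^15 kg; ice mass of Sela: 6.262×10^17 kg.
Fraction required = 2.061×10^15 / 6.262×10^17 = 3.29×10^-3 → 0.33 %.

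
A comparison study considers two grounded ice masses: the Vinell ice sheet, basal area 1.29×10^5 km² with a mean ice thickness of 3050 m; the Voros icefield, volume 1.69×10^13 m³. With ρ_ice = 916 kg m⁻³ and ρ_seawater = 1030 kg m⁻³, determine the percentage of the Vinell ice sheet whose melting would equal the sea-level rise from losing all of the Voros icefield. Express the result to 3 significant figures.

Equal sea-level rise means equal mass of meltwater, i.e. equal mass of ice lost.
Ice mass of Voros: 1.548×10^16 kg; ice mass of Vinell: 3.604×10^17 kg.
Fraction required = 1.548×10^16 / 3.604×10^17 = 0.0430 → 4.30 %.

≈ 4.30 %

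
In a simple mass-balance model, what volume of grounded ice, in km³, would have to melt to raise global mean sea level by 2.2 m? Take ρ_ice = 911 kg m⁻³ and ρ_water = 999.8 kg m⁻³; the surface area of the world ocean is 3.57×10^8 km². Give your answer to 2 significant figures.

≈ 8.6×10^5 km³

Required water volume = Δh × A = 2.2 m × 3.57×10^14 m² = 7.854×10^14 m³ = 7.854×10^5 km³.
Ice volume = water volume × ρ_w/ρ_ice = 7.854×10^5 × 999.8/911 = 8.6×10^5 km³.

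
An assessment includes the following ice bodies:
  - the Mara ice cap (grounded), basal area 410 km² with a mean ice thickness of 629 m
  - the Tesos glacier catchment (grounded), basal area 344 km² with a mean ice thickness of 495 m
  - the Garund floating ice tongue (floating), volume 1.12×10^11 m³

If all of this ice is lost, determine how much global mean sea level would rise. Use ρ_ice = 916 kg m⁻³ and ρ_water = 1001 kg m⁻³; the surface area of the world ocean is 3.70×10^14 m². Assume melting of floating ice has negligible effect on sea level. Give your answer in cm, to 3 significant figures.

Mara: ice volume = 410 km² × 629 m = 257.9 km³; 257.9 × (916/1001) = 236.0 km³ of water.
Tesos: ice volume = 344 km² × 495 m = 170.3 km³; 170.3 × (916/1001) = 155.8 km³ of water.
The Garund floating ice tongue is floating and already displaces its own weight of water, so its melt adds essentially nothing to sea level.
Total added water ≈ 3.918×10^11 m³ over 3.70×10^14 m² → Δh = 1.06×10^-3 m = 0.106 cm.

≈ 0.106 cm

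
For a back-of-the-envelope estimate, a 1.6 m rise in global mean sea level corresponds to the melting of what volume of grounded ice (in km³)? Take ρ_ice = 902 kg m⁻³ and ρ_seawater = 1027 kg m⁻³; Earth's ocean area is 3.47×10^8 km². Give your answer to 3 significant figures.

≈ 6.32×10^5 km³

Required water volume = Δh × A = 1.6 m × 3.47×10^14 m² = 5.552×10^14 m³ = 5.552×10^5 km³.
Ice volume = water volume × ρ_w/ρ_ice = 5.552×10^5 × 1027/902 = 6.32×10^5 km³.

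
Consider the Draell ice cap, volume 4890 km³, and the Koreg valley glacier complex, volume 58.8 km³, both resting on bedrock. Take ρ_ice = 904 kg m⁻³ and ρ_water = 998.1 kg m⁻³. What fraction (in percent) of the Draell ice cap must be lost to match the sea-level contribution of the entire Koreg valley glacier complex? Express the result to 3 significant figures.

Equal sea-level rise means equal mass of meltwater, i.e. equal mass of ice lost.
Ice mass of Koreg: 5.316×10^13 kg; ice mass of Draell: 4.421×10^15 kg.
Fraction required = 5.316×10^13 / 4.421×10^15 = 0.0120 → 1.20 %.

≈ 1.20 %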